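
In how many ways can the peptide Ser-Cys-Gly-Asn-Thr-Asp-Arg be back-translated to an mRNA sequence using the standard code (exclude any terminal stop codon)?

4608

Ser: 6 codons.
Cys: 2 codons.
Gly: 4 codons.
Asn: 2 codons.
Thr: 4 codons.
Asp: 2 codons.
Arg: 6 codons.
6 × 2 × 4 × 2 × 4 × 2 × 6 = 4608.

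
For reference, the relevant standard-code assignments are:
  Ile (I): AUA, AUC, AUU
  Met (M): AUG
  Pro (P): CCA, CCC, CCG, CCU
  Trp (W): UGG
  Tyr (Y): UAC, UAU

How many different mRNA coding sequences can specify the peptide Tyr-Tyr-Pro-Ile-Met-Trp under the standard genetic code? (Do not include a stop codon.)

48

Tyr: 2 codons.
Tyr: 2 codons.
Pro: 4 codons.
Ile: 3 codons.
Met: 1 codon.
Trp: 1 codon.
2 × 2 × 4 × 3 × 1 × 1 = 48.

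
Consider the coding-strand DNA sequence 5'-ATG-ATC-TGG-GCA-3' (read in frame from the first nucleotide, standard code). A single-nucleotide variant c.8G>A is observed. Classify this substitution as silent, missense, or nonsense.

Position 8 falls in codon 3: TGG → Trp.
After the substitution the codon is TAG → Stop.
The new codon is a stop codon, so this is a nonsense mutation.

nonsense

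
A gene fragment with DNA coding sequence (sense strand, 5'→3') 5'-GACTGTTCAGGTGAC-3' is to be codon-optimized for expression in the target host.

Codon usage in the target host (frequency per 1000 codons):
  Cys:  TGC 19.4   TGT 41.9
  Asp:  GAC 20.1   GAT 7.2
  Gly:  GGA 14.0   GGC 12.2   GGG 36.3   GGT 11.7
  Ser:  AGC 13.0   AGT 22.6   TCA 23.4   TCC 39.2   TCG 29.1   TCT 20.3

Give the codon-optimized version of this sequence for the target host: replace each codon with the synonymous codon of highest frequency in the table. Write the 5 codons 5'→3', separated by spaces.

GAC TGT TCC GGG GAC

Codon 1 (Asp): best is GAC at 20.1.
Codon 2 (Cys): best is TGT at 41.9.
Codon 3 (Ser): best is TCC at 39.2.
Codon 4 (Gly): best is GGG at 36.3.
Codon 5 (Asp): best is GAC at 20.1.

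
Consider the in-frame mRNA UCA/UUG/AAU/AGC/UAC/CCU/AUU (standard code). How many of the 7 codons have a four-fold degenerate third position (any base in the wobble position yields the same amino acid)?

Codon 1 UCA (Ser): third position 4-fold.
Codon 2 UUG (Leu): third position 2-fold.
Codon 3 AAU (Asn): third position 2-fold.
Codon 4 AGC (Ser): third position 2-fold.
Codon 5 UAC (Tyr): third position 2-fold.
Codon 6 CCU (Pro): third position 4-fold.
Codon 7 AUU (Ile): third position 3-fold.
Four-fold degenerate third positions: 2.

2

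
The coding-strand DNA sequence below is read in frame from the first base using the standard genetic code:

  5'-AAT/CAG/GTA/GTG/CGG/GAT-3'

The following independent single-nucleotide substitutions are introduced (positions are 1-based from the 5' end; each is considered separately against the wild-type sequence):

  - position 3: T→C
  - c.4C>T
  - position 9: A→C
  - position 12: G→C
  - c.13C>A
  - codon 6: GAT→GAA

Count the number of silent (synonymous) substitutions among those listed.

Codon 1: AAT (Asn) → AAC (Asn) — synonymous.
Codon 2: CAG (Gln) → TAG (Stop) — nonsense.
Codon 3: GTA (Val) → GTC (Val) — synonymous.
Codon 4: GTG (Val) → GTC (Val) — synonymous.
Codon 5: CGG (Arg) → AGG (Arg) — synonymous.
Codon 6: GAT (Asp) → GAA (Glu) — missense.
Synonymous: 4 of 6.

4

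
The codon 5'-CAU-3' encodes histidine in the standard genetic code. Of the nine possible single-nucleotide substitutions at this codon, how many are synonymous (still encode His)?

Position 1: none → 0 synonymous.
Position 2: none → 0 synonymous.
Position 3: CAC → 1 synonymous.
Total: 0 + 0 + 1 = 1.

1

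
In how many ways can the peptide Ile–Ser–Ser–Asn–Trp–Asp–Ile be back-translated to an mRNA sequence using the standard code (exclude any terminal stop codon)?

Ile: 3 codons.
Ser: 6 codons.
Ser: 6 codons.
Asn: 2 codons.
Trp: 1 codon.
Asp: 2 codons.
Ile: 3 codons.
3 × 6 × 6 × 2 × 1 × 2 × 3 = 1296.

1296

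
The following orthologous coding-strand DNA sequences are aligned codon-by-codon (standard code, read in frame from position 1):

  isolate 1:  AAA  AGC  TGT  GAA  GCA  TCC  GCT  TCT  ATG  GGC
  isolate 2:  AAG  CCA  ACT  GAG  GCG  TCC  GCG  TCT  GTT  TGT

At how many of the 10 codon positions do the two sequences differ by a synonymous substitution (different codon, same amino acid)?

4

Codon 1: AAA Lys / AAG Lys — synonymous.
Codon 2: AGC Ser / CCA Pro — nonsynonymous.
Codon 3: TGT Cys / ACT Thr — nonsynonymous.
Codon 4: GAA Glu / GAG Glu — synonymous.
Codon 5: GCA Ala / GCG Ala — synonymous.
Codon 6: TCC Ser / TCC Ser — identical.
Codon 7: GCT Ala / GCG Ala — synonymous.
Codon 8: TCT Ser / TCT Ser — identical.
Codon 9: ATG Met / GTT Val — nonsynonymous.
Codon 10: GGC Gly / TGT Cys — nonsynonymous.
Synonymous differences: 4.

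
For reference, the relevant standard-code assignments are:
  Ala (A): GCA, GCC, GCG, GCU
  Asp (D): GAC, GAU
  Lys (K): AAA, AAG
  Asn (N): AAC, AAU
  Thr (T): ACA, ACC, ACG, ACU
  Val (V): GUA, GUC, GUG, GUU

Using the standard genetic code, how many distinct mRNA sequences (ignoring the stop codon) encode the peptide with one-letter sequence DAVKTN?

Asp: 2 codons.
Ala: 4 codons.
Val: 4 codons.
Lys: 2 codons.
Thr: 4 codons.
Asn: 2 codons.
2 × 4 × 4 × 2 × 4 × 2 = 512.

512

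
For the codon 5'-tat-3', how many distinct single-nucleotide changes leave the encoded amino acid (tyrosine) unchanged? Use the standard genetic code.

Position 1: none → 0 synonymous.
Position 2: none → 0 synonymous.
Position 3: TAC → 1 synonymous.
Total: 0 + 0 + 1 = 1.

1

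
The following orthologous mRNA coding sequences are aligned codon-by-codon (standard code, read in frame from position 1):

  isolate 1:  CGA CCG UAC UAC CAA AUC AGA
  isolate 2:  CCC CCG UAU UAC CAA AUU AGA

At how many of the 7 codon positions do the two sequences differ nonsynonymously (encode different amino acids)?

Codon 1: CGA Arg / CCC Pro — nonsynonymous.
Codon 2: CCG Pro / CCG Pro — identical.
Codon 3: UAC Tyr / UAU Tyr — synonymous.
Codon 4: UAC Tyr / UAC Tyr — identical.
Codon 5: CAA Gln / CAA Gln — identical.
Codon 6: AUC Ile / AUU Ile — synonymous.
Codon 7: AGA Arg / AGA Arg — identical.
Nonsynonymous differences: 1.

1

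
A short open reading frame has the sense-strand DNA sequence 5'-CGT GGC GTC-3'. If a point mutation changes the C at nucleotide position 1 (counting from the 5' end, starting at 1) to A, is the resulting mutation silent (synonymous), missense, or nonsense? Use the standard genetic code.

Position 1 falls in codon 1: CGT → Arg.
After the substitution the codon is AGT → Ser.
Arg ≠ Ser, so this is a missense mutation.

missense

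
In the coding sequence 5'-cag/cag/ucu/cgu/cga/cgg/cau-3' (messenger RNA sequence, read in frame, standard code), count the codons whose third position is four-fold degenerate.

4

Codon 1 CAG (Gln): third position 2-fold.
Codon 2 CAG (Gln): third position 2-fold.
Codon 3 UCU (Ser): third position 4-fold.
Codon 4 CGU (Arg): third position 4-fold.
Codon 5 CGA (Arg): third position 4-fold.
Codon 6 CGG (Arg): third position 4-fold.
Codon 7 CAU (His): third position 2-fold.
Four-fold degenerate third positions: 4.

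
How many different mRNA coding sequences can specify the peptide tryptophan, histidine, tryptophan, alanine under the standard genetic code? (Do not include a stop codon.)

8

Trp: 1 codon.
His: 2 codons.
Trp: 1 codon.
Ala: 4 codons.
1 × 2 × 1 × 4 = 8.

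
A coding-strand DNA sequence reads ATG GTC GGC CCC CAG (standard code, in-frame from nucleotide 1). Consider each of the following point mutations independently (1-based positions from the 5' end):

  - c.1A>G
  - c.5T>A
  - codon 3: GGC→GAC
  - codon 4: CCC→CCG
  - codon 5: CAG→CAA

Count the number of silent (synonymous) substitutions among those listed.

2

Codon 1: ATG (Met) → GTG (Val) — missense.
Codon 2: GTC (Val) → GAC (Asp) — missense.
Codon 3: GGC (Gly) → GAC (Asp) — missense.
Codon 4: CCC (Pro) → CCG (Pro) — synonymous.
Codon 5: CAG (Gln) → CAA (Gln) — synonymous.
Synonymous: 2 of 5.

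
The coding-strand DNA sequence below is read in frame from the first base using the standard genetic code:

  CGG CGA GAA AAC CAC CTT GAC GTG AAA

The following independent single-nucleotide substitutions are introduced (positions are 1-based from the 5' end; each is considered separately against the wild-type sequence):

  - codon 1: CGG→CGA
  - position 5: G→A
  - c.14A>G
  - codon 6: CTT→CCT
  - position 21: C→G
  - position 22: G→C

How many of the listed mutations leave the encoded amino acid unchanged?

Codon 1: CGG (Arg) → CGA (Arg) — synonymous.
Codon 2: CGA (Arg) → CAA (Gln) — missense.
Codon 5: CAC (His) → CGC (Arg) — missense.
Codon 6: CTT (Leu) → CCT (Pro) — missense.
Codon 7: GAC (Asp) → GAG (Glu) — missense.
Codon 8: GTG (Val) → CTG (Leu) — missense.
Synonymous: 1 of 6.

1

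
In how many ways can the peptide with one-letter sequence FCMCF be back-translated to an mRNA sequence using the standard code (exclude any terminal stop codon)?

16

Phe: 2 codons.
Cys: 2 codons.
Met: 1 codon.
Cys: 2 codons.
Phe: 2 codons.
2 × 2 × 1 × 2 × 2 = 16.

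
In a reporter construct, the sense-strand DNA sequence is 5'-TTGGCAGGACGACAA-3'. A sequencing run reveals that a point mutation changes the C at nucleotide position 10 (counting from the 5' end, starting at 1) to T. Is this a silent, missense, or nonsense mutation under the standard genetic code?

Position 10 falls in codon 4: CGA → Arg.
After the substitution the codon is TGA → Stop.
The new codon is a stop codon, so this is a nonsense mutation.

nonsense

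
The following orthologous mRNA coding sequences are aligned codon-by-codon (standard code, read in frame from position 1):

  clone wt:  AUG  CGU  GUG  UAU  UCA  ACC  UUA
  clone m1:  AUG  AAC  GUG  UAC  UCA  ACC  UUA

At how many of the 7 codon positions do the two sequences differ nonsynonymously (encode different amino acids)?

1

Codon 1: AUG Met / AUG Met — identical.
Codon 2: CGU Arg / AAC Asn — nonsynonymous.
Codon 3: GUG Val / GUG Val — identical.
Codon 4: UAU Tyr / UAC Tyr — synonymous.
Codon 5: UCA Ser / UCA Ser — identical.
Codon 6: ACC Thr / ACC Thr — identical.
Codon 7: UUA Leu / UUA Leu — identical.
Nonsynonymous differences: 1.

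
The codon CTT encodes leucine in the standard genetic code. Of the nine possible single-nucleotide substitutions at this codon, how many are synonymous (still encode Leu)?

Position 1: none → 0 synonymous.
Position 2: none → 0 synonymous.
Position 3: CTC, CTA, CTG → 3 synonymous.
Total: 0 + 0 + 3 = 3.

3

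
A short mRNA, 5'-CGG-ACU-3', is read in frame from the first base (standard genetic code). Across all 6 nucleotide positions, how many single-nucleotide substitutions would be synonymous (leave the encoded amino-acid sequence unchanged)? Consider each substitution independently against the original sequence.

7

Codon 1 (CGG, Arg): 4 synonymous substitutions.
Codon 2 (ACU, Thr): 3 synonymous substitutions.
Total: 4 + 3 = 7.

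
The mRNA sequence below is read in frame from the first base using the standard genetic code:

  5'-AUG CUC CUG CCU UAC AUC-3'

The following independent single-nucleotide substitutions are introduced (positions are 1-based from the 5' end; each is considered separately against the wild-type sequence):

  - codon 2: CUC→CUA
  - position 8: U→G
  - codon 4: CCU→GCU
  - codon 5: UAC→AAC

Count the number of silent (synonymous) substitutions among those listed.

Codon 2: CUC (Leu) → CUA (Leu) — synonymous.
Codon 3: CUG (Leu) → CGG (Arg) — missense.
Codon 4: CCU (Pro) → GCU (Ala) — missense.
Codon 5: UAC (Tyr) → AAC (Asn) — missense.
Synonymous: 1 of 4.

1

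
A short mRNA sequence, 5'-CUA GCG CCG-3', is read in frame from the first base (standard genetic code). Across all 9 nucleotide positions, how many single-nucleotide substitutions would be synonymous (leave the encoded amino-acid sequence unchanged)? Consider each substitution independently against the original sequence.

Codon 1 (CUA, Leu): 4 synonymous substitutions.
Codon 2 (GCG, Ala): 3 synonymous substitutions.
Codon 3 (CCG, Pro): 3 synonymous substitutions.
Total: 4 + 3 + 3 = 10.

10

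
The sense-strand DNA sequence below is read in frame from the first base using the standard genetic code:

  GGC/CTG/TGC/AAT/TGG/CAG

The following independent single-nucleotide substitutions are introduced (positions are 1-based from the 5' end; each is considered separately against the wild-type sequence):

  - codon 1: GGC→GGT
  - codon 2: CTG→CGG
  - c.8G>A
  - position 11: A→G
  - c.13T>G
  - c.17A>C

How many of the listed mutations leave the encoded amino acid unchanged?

Codon 1: GGC (Gly) → GGT (Gly) — synonymous.
Codon 2: CTG (Leu) → CGG (Arg) — missense.
Codon 3: TGC (Cys) → TAC (Tyr) — missense.
Codon 4: AAT (Asn) → AGT (Ser) — missense.
Codon 5: TGG (Trp) → GGG (Gly) — missense.
Codon 6: CAG (Gln) → CCG (Pro) — missense.
Synonymous: 1 of 6.

1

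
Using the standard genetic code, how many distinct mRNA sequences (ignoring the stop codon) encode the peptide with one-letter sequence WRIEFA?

Trp: 1 codon.
Arg: 6 codons.
Ile: 3 codons.
Glu: 2 codons.
Phe: 2 codons.
Ala: 4 codons.
1 × 6 × 3 × 2 × 2 × 4 = 288.

288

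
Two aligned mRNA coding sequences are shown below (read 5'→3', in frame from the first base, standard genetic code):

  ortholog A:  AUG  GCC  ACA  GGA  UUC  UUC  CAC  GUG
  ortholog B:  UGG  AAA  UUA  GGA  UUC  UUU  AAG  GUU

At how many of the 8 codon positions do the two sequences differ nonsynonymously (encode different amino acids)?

4

Codon 1: AUG Met / UGG Trp — nonsynonymous.
Codon 2: GCC Ala / AAA Lys — nonsynonymous.
Codon 3: ACA Thr / UUA Leu — nonsynonymous.
Codon 4: GGA Gly / GGA Gly — identical.
Codon 5: UUC Phe / UUC Phe — identical.
Codon 6: UUC Phe / UUU Phe — synonymous.
Codon 7: CAC His / AAG Lys — nonsynonymous.
Codon 8: GUG Val / GUU Val — synonymous.
Nonsynonymous differences: 4.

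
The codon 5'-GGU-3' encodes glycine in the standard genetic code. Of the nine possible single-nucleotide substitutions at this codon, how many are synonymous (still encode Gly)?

3

Position 1: none → 0 synonymous.
Position 2: none → 0 synonymous.
Position 3: GGC, GGA, GGG → 3 synonymous.
Total: 0 + 0 + 3 = 3.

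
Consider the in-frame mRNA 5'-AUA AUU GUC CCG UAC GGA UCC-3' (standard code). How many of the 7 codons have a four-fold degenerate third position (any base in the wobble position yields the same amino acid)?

Codon 1 AUA (Ile): third position 3-fold.
Codon 2 AUU (Ile): third position 3-fold.
Codon 3 GUC (Val): third position 4-fold.
Codon 4 CCG (Pro): third position 4-fold.
Codon 5 UAC (Tyr): third position 2-fold.
Codon 6 GGA (Gly): third position 4-fold.
Codon 7 UCC (Ser): third position 4-fold.
Four-fold degenerate third positions: 4.

4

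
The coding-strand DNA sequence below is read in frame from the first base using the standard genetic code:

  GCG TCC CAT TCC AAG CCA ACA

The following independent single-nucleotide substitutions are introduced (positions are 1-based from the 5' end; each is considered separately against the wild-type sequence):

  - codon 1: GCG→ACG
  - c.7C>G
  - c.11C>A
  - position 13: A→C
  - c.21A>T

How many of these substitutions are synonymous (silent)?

Codon 1: GCG (Ala) → ACG (Thr) — missense.
Codon 3: CAT (His) → GAT (Asp) — missense.
Codon 4: TCC (Ser) → TAC (Tyr) — missense.
Codon 5: AAG (Lys) → CAG (Gln) — missense.
Codon 7: ACA (Thr) → ACT (Thr) — synonymous.
Synonymous: 1 of 5.

1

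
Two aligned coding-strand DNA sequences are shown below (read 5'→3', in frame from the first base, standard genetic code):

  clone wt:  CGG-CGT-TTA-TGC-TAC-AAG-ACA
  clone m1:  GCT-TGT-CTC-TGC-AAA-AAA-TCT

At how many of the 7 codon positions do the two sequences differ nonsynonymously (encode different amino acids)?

4

Codon 1: CGG Arg / GCT Ala — nonsynonymous.
Codon 2: CGT Arg / TGT Cys — nonsynonymous.
Codon 3: TTA Leu / CTC Leu — synonymous.
Codon 4: TGC Cys / TGC Cys — identical.
Codon 5: TAC Tyr / AAA Lys — nonsynonymous.
Codon 6: AAG Lys / AAA Lys — synonymous.
Codon 7: ACA Thr / TCT Ser — nonsynonymous.
Nonsynonymous differences: 4.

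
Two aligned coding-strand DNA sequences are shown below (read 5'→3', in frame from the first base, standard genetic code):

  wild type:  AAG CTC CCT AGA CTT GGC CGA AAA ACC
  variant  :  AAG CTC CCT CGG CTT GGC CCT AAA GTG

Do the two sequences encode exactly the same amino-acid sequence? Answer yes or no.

Codon 1: AAG Lys / AAG Lys — identical.
Codon 2: CTC Leu / CTC Leu — identical.
Codon 3: CCT Pro / CCT Pro — identical.
Codon 4: AGA Arg / CGG Arg — synonymous.
Codon 5: CTT Leu / CTT Leu — identical.
Codon 6: GGC Gly / GGC Gly — identical.
Codon 7: CGA Arg / CCT Pro — nonsynonymous.
Codon 8: AAA Lys / AAA Lys — identical.
Codon 9: ACC Thr / GTG Val — nonsynonymous.
Nonsynonymous differences: 2 → different protein.

no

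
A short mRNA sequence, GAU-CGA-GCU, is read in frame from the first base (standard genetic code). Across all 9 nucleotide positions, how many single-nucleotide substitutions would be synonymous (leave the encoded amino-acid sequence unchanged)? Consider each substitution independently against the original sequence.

Codon 1 (GAU, Asp): 1 synonymous substitution.
Codon 2 (CGA, Arg): 4 synonymous substitutions.
Codon 3 (GCU, Ala): 3 synonymous substitutions.
Total: 1 + 4 + 3 = 8.

8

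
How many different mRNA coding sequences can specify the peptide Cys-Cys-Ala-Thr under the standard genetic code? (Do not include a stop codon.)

64

Cys: 2 codons.
Cys: 2 codons.
Ala: 4 codons.
Thr: 4 codons.
2 × 2 × 4 × 4 = 64.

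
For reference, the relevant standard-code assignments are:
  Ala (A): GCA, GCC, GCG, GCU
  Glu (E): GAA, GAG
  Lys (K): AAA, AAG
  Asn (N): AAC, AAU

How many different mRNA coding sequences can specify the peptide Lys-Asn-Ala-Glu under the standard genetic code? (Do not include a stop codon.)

32

Lys: 2 codons.
Asn: 2 codons.
Ala: 4 codons.
Glu: 2 codons.
2 × 2 × 4 × 2 = 32.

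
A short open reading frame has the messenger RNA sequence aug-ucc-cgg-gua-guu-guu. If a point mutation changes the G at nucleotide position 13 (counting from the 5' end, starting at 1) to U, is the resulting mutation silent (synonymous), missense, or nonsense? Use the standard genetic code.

Position 13 falls in codon 5: GUU → Val.
After the substitution the codon is UUU → Phe.
Val ≠ Phe, so this is a missense mutation.

missense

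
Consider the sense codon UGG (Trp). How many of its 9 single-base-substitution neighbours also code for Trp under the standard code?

Position 1: none → 0 synonymous.
Position 2: none → 0 synonymous.
Position 3: none → 0 synonymous.
Total: 0 + 0 + 0 = 0.

0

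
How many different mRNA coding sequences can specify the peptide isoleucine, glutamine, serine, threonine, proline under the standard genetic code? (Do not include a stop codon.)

Ile: 3 codons.
Gln: 2 codons.
Ser: 6 codons.
Thr: 4 codons.
Pro: 4 codons.
3 × 2 × 6 × 4 × 4 = 576.

576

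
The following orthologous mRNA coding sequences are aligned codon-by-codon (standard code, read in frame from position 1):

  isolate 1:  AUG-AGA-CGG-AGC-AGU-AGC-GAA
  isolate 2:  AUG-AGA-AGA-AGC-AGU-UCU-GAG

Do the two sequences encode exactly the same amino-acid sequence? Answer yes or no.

Codon 1: AUG Met / AUG Met — identical.
Codon 2: AGA Arg / AGA Arg — identical.
Codon 3: CGG Arg / AGA Arg — synonymous.
Codon 4: AGC Ser / AGC Ser — identical.
Codon 5: AGU Ser / AGU Ser — identical.
Codon 6: AGC Ser / UCU Ser — synonymous.
Codon 7: GAA Glu / GAG Glu — synonymous.
Nonsynonymous differences: 0 → same protein.

yes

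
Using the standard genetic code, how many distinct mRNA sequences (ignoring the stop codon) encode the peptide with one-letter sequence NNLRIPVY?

Asn: 2 codons.
Asn: 2 codons.
Leu: 6 codons.
Arg: 6 codons.
Ile: 3 codons.
Pro: 4 codons.
Val: 4 codons.
Tyr: 2 codons.
2 × 2 × 6 × 6 × 3 × 4 × 4 × 2 = 13824.

13824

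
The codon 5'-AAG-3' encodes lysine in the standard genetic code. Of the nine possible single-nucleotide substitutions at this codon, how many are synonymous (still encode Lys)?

1

Position 1: none → 0 synonymous.
Position 2: none → 0 synonymous.
Position 3: AAA → 1 synonymous.
Total: 0 + 0 + 1 = 1.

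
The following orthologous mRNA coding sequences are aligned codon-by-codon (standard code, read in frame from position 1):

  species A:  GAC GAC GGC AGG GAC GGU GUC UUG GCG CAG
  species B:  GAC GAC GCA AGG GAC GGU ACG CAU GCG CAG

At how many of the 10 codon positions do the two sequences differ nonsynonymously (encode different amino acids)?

Codon 1: GAC Asp / GAC Asp — identical.
Codon 2: GAC Asp / GAC Asp — identical.
Codon 3: GGC Gly / GCA Ala — nonsynonymous.
Codon 4: AGG Arg / AGG Arg — identical.
Codon 5: GAC Asp / GAC Asp — identical.
Codon 6: GGU Gly / GGU Gly — identical.
Codon 7: GUC Val / ACG Thr — nonsynonymous.
Codon 8: UUG Leu / CAU His — nonsynonymous.
Codon 9: GCG Ala / GCG Ala — identical.
Codon 10: CAG Gln / CAG Gln — identical.
Nonsynonymous differences: 3.

3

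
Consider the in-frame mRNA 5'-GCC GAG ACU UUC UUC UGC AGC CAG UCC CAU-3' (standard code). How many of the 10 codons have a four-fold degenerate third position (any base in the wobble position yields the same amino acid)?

3

Codon 1 GCC (Ala): third position 4-fold.
Codon 2 GAG (Glu): third position 2-fold.
Codon 3 ACU (Thr): third position 4-fold.
Codon 4 UUC (Phe): third position 2-fold.
Codon 5 UUC (Phe): third position 2-fold.
Codon 6 UGC (Cys): third position 2-fold.
Codon 7 AGC (Ser): third position 2-fold.
Codon 8 CAG (Gln): third position 2-fold.
Codon 9 UCC (Ser): third position 4-fold.
Codon 10 CAU (His): third position 2-fold.
Four-fold degenerate third positions: 3.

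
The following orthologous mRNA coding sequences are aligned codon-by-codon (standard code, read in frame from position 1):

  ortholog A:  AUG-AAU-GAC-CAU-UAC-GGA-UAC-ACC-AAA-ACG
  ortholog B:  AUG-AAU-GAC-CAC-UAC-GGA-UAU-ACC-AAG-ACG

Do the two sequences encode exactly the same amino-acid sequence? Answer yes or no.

Codon 1: AUG Met / AUG Met — identical.
Codon 2: AAU Asn / AAU Asn — identical.
Codon 3: GAC Asp / GAC Asp — identical.
Codon 4: CAU His / CAC His — synonymous.
Codon 5: UAC Tyr / UAC Tyr — identical.
Codon 6: GGA Gly / GGA Gly — identical.
Codon 7: UAC Tyr / UAU Tyr — synonymous.
Codon 8: ACC Thr / ACC Thr — identical.
Codon 9: AAA Lys / AAG Lys — synonymous.
Codon 10: ACG Thr / ACG Thr — identical.
Nonsynonymous differences: 0 → same protein.

yes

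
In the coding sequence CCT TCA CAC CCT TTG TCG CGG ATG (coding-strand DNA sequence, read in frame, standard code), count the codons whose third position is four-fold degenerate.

5

Codon 1 CCT (Pro): third position 4-fold.
Codon 2 TCA (Ser): third position 4-fold.
Codon 3 CAC (His): third position 2-fold.
Codon 4 CCT (Pro): third position 4-fold.
Codon 5 TTG (Leu): third position 2-fold.
Codon 6 TCG (Ser): third position 4-fold.
Codon 7 CGG (Arg): third position 4-fold.
Codon 8 ATG (Met): third position 1-fold.
Four-fold degenerate third positions: 5.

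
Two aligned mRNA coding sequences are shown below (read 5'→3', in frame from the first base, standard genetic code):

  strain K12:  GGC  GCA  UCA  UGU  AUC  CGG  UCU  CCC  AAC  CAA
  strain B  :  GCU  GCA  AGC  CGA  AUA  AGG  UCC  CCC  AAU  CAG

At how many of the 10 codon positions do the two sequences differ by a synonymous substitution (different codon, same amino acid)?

6

Codon 1: GGC Gly / GCU Ala — nonsynonymous.
Codon 2: GCA Ala / GCA Ala — identical.
Codon 3: UCA Ser / AGC Ser — synonymous.
Codon 4: UGU Cys / CGA Arg — nonsynonymous.
Codon 5: AUC Ile / AUA Ile — synonymous.
Codon 6: CGG Arg / AGG Arg — synonymous.
Codon 7: UCU Ser / UCC Ser — synonymous.
Codon 8: CCC Pro / CCC Pro — identical.
Codon 9: AAC Asn / AAU Asn — synonymous.
Codon 10: CAA Gln / CAG Gln — synonymous.
Synonymous differences: 6.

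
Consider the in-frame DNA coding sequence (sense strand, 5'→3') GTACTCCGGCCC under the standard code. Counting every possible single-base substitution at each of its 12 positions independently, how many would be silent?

13

Codon 1 (GTA, Val): 3 synonymous substitutions.
Codon 2 (CTC, Leu): 3 synonymous substitutions.
Codon 3 (CGG, Arg): 4 synonymous substitutions.
Codon 4 (CCC, Pro): 3 synonymous substitutions.
Total: 3 + 3 + 4 + 3 = 13.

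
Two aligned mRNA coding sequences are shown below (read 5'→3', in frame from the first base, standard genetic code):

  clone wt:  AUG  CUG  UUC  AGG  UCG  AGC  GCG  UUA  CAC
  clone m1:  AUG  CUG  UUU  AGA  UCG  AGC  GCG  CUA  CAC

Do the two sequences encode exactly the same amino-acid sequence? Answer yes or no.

yes

Codon 1: AUG Met / AUG Met — identical.
Codon 2: CUG Leu / CUG Leu — identical.
Codon 3: UUC Phe / UUU Phe — synonymous.
Codon 4: AGG Arg / AGA Arg — synonymous.
Codon 5: UCG Ser / UCG Ser — identical.
Codon 6: AGC Ser / AGC Ser — identical.
Codon 7: GCG Ala / GCG Ala — identical.
Codon 8: UUA Leu / CUA Leu — synonymous.
Codon 9: CAC His / CAC His — identical.
Nonsynonymous differences: 0 → same protein.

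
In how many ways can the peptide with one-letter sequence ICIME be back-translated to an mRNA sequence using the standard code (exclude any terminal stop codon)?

36

Ile: 3 codons.
Cys: 2 codons.
Ile: 3 codons.
Met: 1 codon.
Glu: 2 codons.
3 × 2 × 3 × 1 × 2 = 36.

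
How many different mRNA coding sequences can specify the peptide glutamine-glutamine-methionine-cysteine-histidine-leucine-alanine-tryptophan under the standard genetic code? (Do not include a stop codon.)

Gln: 2 codons.
Gln: 2 codons.
Met: 1 codon.
Cys: 2 codons.
His: 2 codons.
Leu: 6 codons.
Ala: 4 codons.
Trp: 1 codon.
2 × 2 × 1 × 2 × 2 × 6 × 4 × 1 = 384.

384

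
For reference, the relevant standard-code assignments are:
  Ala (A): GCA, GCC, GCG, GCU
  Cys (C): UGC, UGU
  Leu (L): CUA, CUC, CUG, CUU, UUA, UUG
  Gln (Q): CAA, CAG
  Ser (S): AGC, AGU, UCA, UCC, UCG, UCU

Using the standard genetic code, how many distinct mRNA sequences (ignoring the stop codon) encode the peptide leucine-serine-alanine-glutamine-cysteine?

Leu: 6 codons.
Ser: 6 codons.
Ala: 4 codons.
Gln: 2 codons.
Cys: 2 codons.
6 × 6 × 4 × 2 × 2 = 576.

576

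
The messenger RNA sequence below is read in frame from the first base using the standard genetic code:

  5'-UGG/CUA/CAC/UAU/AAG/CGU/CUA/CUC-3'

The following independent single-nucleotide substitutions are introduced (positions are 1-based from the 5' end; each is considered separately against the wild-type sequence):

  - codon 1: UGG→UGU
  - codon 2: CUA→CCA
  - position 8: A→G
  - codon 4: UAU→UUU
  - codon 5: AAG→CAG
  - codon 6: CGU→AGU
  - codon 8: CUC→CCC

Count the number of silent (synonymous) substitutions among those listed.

0

Codon 1: UGG (Trp) → UGU (Cys) — missense.
Codon 2: CUA (Leu) → CCA (Pro) — missense.
Codon 3: CAC (His) → CGC (Arg) — missense.
Codon 4: UAU (Tyr) → UUU (Phe) — missense.
Codon 5: AAG (Lys) → CAG (Gln) — missense.
Codon 6: CGU (Arg) → AGU (Ser) — missense.
Codon 8: CUC (Leu) → CCC (Pro) — missense.
Synonymous: 0 of 7.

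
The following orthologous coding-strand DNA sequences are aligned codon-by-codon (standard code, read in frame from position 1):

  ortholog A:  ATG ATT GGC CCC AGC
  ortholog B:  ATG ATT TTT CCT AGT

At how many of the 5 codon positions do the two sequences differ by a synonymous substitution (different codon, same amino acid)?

Codon 1: ATG Met / ATG Met — identical.
Codon 2: ATT Ile / ATT Ile — identical.
Codon 3: GGC Gly / TTT Phe — nonsynonymous.
Codon 4: CCC Pro / CCT Pro — synonymous.
Codon 5: AGC Ser / AGT Ser — synonymous.
Synonymous differences: 2.

2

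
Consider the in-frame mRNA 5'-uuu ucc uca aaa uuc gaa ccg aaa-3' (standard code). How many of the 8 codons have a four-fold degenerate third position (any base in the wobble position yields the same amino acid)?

3

Codon 1 UUU (Phe): third position 2-fold.
Codon 2 UCC (Ser): third position 4-fold.
Codon 3 UCA (Ser): third position 4-fold.
Codon 4 AAA (Lys): third position 2-fold.
Codon 5 UUC (Phe): third position 2-fold.
Codon 6 GAA (Glu): third position 2-fold.
Codon 7 CCG (Pro): third position 4-fold.
Codon 8 AAA (Lys): third position 2-fold.
Four-fold degenerate third positions: 3.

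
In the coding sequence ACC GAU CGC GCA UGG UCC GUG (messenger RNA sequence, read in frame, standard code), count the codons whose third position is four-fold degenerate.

Codon 1 ACC (Thr): third position 4-fold.
Codon 2 GAU (Asp): third position 2-fold.
Codon 3 CGC (Arg): third position 4-fold.
Codon 4 GCA (Ala): third position 4-fold.
Codon 5 UGG (Trp): third position 1-fold.
Codon 6 UCC (Ser): third position 4-fold.
Codon 7 GUG (Val): third position 4-fold.
Four-fold degenerate third positions: 5.

5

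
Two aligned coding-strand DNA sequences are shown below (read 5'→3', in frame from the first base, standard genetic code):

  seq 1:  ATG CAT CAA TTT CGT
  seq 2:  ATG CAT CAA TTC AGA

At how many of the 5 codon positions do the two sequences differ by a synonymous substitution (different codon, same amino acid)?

Codon 1: ATG Met / ATG Met — identical.
Codon 2: CAT His / CAT His — identical.
Codon 3: CAA Gln / CAA Gln — identical.
Codon 4: TTT Phe / TTC Phe — synonymous.
Codon 5: CGT Arg / AGA Arg — synonymous.
Synonymous differences: 2.

2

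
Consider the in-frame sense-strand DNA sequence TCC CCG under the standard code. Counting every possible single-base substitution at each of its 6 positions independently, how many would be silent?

Codon 1 (TCC, Ser): 3 synonymous substitutions.
Codon 2 (CCG, Pro): 3 synonymous substitutions.
Total: 3 + 3 = 6.

6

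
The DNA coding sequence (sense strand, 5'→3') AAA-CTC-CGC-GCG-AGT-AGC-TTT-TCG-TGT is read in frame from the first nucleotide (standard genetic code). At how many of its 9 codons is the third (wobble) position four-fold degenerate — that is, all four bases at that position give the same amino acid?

4

Codon 1 AAA (Lys): third position 2-fold.
Codon 2 CTC (Leu): third position 4-fold.
Codon 3 CGC (Arg): third position 4-fold.
Codon 4 GCG (Ala): third position 4-fold.
Codon 5 AGT (Ser): third position 2-fold.
Codon 6 AGC (Ser): third position 2-fold.
Codon 7 TTT (Phe): third position 2-fold.
Codon 8 TCG (Ser): third position 4-fold.
Codon 9 TGT (Cys): third position 2-fold.
Four-fold degenerate third positions: 4.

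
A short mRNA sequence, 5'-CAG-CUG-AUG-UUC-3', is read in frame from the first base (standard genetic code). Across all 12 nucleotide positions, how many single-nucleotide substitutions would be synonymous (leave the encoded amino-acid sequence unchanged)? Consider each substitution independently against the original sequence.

6

Codon 1 (CAG, Gln): 1 synonymous substitution.
Codon 2 (CUG, Leu): 4 synonymous substitutions.
Codon 3 (AUG, Met): 0 synonymous substitutions.
Codon 4 (UUC, Phe): 1 synonymous substitution.
Total: 1 + 4 + 0 + 1 = 6.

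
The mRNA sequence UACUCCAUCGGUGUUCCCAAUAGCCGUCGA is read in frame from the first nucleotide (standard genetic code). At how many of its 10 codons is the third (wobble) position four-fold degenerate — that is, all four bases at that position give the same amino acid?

Codon 1 UAC (Tyr): third position 2-fold.
Codon 2 UCC (Ser): third position 4-fold.
Codon 3 AUC (Ile): third position 3-fold.
Codon 4 GGU (Gly): third position 4-fold.
Codon 5 GUU (Val): third position 4-fold.
Codon 6 CCC (Pro): third position 4-fold.
Codon 7 AAU (Asn): third position 2-fold.
Codon 8 AGC (Ser): third position 2-fold.
Codon 9 CGU (Arg): third position 4-fold.
Codon 10 CGA (Arg): third position 4-fold.
Four-fold degenerate third positions: 6.

6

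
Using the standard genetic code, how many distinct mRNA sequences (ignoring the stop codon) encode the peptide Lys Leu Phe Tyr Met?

Lys: 2 codons.
Leu: 6 codons.
Phe: 2 codons.
Tyr: 2 codons.
Met: 1 codon.
2 × 6 × 2 × 2 × 1 = 48.

48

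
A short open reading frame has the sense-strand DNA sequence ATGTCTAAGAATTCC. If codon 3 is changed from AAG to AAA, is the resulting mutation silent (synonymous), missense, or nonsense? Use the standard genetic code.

silent

Position 9 falls in codon 3: AAG → Lys.
After the substitution the codon is AAA → Lys.
Both encode Lys, so the change is synonymous.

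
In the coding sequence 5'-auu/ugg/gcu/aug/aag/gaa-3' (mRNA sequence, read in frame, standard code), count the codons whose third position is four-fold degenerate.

Codon 1 AUU (Ile): third position 3-fold.
Codon 2 UGG (Trp): third position 1-fold.
Codon 3 GCU (Ala): third position 4-fold.
Codon 4 AUG (Met): third position 1-fold.
Codon 5 AAG (Lys): third position 2-fold.
Codon 6 GAA (Glu): third position 2-fold.
Four-fold degenerate third positions: 1.

1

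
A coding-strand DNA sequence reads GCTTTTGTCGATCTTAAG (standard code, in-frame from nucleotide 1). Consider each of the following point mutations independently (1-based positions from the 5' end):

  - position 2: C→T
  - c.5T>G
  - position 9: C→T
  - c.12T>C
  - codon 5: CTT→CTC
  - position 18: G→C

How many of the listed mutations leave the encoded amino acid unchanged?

3

Codon 1: GCT (Ala) → GTT (Val) — missense.
Codon 2: TTT (Phe) → TGT (Cys) — missense.
Codon 3: GTC (Val) → GTT (Val) — synonymous.
Codon 4: GAT (Asp) → GAC (Asp) — synonymous.
Codon 5: CTT (Leu) → CTC (Leu) — synonymous.
Codon 6: AAG (Lys) → AAC (Asn) — missense.
Synonymous: 3 of 6.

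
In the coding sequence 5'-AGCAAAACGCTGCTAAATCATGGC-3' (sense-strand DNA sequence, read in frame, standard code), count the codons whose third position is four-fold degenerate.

Codon 1 AGC (Ser): third position 2-fold.
Codon 2 AAA (Lys): third position 2-fold.
Codon 3 ACG (Thr): third position 4-fold.
Codon 4 CTG (Leu): third position 4-fold.
Codon 5 CTA (Leu): third position 4-fold.
Codon 6 AAT (Asn): third position 2-fold.
Codon 7 CAT (His): third position 2-fold.
Codon 8 GGC (Gly): third position 4-fold.
Four-fold degenerate third positions: 4.

4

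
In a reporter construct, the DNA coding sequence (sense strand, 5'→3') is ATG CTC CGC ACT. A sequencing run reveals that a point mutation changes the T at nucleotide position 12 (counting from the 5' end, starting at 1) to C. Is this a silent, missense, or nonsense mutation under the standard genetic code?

Position 12 falls in codon 4: ACT → Thr.
After the substitution the codon is ACC → Thr.
Both encode Thr, so the change is synonymous.

silent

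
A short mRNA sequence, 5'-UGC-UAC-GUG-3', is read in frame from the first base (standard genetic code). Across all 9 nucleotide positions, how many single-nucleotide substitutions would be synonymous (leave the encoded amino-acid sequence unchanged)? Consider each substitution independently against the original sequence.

5

Codon 1 (UGC, Cys): 1 synonymous substitution.
Codon 2 (UAC, Tyr): 1 synonymous substitution.
Codon 3 (GUG, Val): 3 synonymous substitutions.
Total: 1 + 1 + 3 = 5.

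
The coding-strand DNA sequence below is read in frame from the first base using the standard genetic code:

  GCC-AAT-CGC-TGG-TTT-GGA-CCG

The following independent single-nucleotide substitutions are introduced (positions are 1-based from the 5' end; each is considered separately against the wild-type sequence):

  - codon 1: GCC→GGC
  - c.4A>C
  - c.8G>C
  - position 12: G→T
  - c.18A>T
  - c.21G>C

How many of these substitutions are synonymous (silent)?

Codon 1: GCC (Ala) → GGC (Gly) — missense.
Codon 2: AAT (Asn) → CAT (His) — missense.
Codon 3: CGC (Arg) → CCC (Pro) — missense.
Codon 4: TGG (Trp) → TGT (Cys) — missense.
Codon 6: GGA (Gly) → GGT (Gly) — synonymous.
Codon 7: CCG (Pro) → CCC (Pro) — synonymous.
Synonymous: 2 of 6.

2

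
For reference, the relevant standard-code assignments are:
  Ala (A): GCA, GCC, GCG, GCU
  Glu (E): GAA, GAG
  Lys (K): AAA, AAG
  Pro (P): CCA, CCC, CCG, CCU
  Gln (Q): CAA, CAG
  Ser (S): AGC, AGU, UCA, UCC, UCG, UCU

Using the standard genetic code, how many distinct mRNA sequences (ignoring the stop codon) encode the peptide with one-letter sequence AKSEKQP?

1536

Ala: 4 codons.
Lys: 2 codons.
Ser: 6 codons.
Glu: 2 codons.
Lys: 2 codons.
Gln: 2 codons.
Pro: 4 codons.
4 × 2 × 6 × 2 × 2 × 2 × 4 = 1536.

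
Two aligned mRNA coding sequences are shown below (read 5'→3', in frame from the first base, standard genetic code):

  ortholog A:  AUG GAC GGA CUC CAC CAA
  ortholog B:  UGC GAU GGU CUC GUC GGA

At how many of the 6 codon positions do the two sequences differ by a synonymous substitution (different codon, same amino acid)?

Codon 1: AUG Met / UGC Cys — nonsynonymous.
Codon 2: GAC Asp / GAU Asp — synonymous.
Codon 3: GGA Gly / GGU Gly — synonymous.
Codon 4: CUC Leu / CUC Leu — identical.
Codon 5: CAC His / GUC Val — nonsynonymous.
Codon 6: CAA Gln / GGA Gly — nonsynonymous.
Synonymous differences: 2.

2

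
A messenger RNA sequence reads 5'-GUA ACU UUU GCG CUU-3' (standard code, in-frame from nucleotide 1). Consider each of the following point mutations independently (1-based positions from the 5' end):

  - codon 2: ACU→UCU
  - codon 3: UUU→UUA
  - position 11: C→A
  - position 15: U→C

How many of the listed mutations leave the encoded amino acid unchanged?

Codon 2: ACU (Thr) → UCU (Ser) — missense.
Codon 3: UUU (Phe) → UUA (Leu) — missense.
Codon 4: GCG (Ala) → GAG (Glu) — missense.
Codon 5: CUU (Leu) → CUC (Leu) — synonymous.
Synonymous: 1 of 4.

1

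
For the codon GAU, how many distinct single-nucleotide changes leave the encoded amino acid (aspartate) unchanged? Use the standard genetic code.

1

Position 1: none → 0 synonymous.
Position 2: none → 0 synonymous.
Position 3: GAC → 1 synonymous.
Total: 0 + 0 + 1 = 1.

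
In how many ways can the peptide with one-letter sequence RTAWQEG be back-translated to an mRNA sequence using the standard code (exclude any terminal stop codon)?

1536

Arg: 6 codons.
Thr: 4 codons.
Ala: 4 codons.
Trp: 1 codon.
Gln: 2 codons.
Glu: 2 codons.
Gly: 4 codons.
6 × 4 × 4 × 1 × 2 × 2 × 4 = 1536.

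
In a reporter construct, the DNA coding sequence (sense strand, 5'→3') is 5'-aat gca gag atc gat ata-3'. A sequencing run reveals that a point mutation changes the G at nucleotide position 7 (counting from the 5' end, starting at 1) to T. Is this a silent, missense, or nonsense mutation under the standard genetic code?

nonsense

Position 7 falls in codon 3: GAG → Glu.
After the substitution the codon is TAG → Stop.
The new codon is a stop codon, so this is a nonsense mutation.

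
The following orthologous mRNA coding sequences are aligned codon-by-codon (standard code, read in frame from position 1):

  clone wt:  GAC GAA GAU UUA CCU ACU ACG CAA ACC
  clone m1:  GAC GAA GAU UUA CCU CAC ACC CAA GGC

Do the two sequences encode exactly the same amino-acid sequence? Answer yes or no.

no

Codon 1: GAC Asp / GAC Asp — identical.
Codon 2: GAA Glu / GAA Glu — identical.
Codon 3: GAU Asp / GAU Asp — identical.
Codon 4: UUA Leu / UUA Leu — identical.
Codon 5: CCU Pro / CCU Pro — identical.
Codon 6: ACU Thr / CAC His — nonsynonymous.
Codon 7: ACG Thr / ACC Thr — synonymous.
Codon 8: CAA Gln / CAA Gln — identical.
Codon 9: ACC Thr / GGC Gly — nonsynonymous.
Nonsynonymous differences: 2 → different protein.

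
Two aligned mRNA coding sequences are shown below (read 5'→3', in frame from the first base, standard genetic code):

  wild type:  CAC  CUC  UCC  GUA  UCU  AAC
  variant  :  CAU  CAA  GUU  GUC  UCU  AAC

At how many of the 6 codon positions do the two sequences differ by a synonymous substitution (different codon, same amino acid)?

2

Codon 1: CAC His / CAU His — synonymous.
Codon 2: CUC Leu / CAA Gln — nonsynonymous.
Codon 3: UCC Ser / GUU Val — nonsynonymous.
Codon 4: GUA Val / GUC Val — synonymous.
Codon 5: UCU Ser / UCU Ser — identical.
Codon 6: AAC Asn / AAC Asn — identical.
Synonymous differences: 2.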